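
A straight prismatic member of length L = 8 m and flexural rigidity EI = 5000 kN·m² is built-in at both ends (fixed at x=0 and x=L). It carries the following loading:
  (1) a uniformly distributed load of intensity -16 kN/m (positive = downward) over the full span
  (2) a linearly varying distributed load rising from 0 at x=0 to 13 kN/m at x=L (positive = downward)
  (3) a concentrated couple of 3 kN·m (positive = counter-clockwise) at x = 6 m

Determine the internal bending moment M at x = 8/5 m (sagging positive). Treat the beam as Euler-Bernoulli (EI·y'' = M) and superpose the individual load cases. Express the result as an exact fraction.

Load 1 — uniform load w=-16 kN/m over full span:
  M_1 = wLx/2 - wL²/12 - wx²/2 = (-16)·8·(8/5)/2 - (-16)·8²/12 - (-16)·(8/5)²/2 = 256/75 kN·m
Load 2 — triangular load w₀=13 kN/m (0→w₀ over full span):
  M_2 = 3w₀Lx/20 - w₀L²/30 - w₀x³/(6L) = 3·13·8·(8/5)/20 - 13·8²/30 - 13·(8/5)³/(6·8) = -1456/375 kN·m
Load 3 — applied couple M₀=3 kN·m at a=6 m (b=L-a=2):
  M_3 = R_Ax - M_A  [x≤a] with R_A=27/64, M_A=15/16 = (27/64)·(8/5) - (15/16) = -21/80 kN·m
Superposition: M = Σ M_i = -4391/6000 kN·m ≈ -0.731833 kN·m

M(8/5) = -4391/6000 kN·m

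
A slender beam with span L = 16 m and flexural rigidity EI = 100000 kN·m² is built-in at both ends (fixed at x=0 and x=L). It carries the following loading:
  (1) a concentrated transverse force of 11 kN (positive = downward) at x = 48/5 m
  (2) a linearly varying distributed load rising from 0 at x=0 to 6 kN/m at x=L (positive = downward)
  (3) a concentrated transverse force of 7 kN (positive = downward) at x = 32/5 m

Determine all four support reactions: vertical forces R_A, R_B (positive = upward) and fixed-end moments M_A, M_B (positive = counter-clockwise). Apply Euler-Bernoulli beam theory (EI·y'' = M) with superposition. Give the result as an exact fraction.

R_A = 2851/125 kN, M_A = 10528/125 kN·m, R_B = 5399/125 kN, M_B = -14112/125 kN·m

Load 1 — point force P=11 kN at a=48/5 m (b=L-a=32/5):
  R_A = Pb²(3a+b)/L³ = 11·(32/5)²·(3·(48/5)+(32/5))/16³ = 484/125 kN
  M_A = Pab²/L² = 11·(48/5)·(32/5)²/16² = 2112/125 kN·m
  R_B = Pa²(a+3b)/L³ = 11·(48/5)²·((48/5)+3·(32/5))/16³ = 891/125 kN
  M_B = -Pa²b/L² = -11·(48/5)²·(32/5)/16² = -3168/125 kN·m
Load 2 — triangular load w₀=6 kN/m (0→w₀ over full span):
  R_A = 3w₀L/20 = 3·6·16/20 = 72/5 kN
  M_A = w₀L²/30 = 6·16²/30 = 256/5 kN·m
  R_B = 7w₀L/20 = 7·6·16/20 = 168/5 kN
  M_B = -w₀L²/20 = -6·16²/20 = -384/5 kN·m
Load 3 — point force P=7 kN at a=32/5 m (b=L-a=48/5):
  R_A = Pb²(3a+b)/L³ = 7·(48/5)²·(3·(32/5)+(48/5))/16³ = 567/125 kN
  M_A = Pab²/L² = 7·(32/5)·(48/5)²/16² = 2016/125 kN·m
  R_B = Pa²(a+3b)/L³ = 7·(32/5)²·((32/5)+3·(48/5))/16³ = 308/125 kN
  M_B = -Pa²b/L² = -7·(32/5)²·(48/5)/16² = -1344/125 kN·m
Superposition: R_A = 2851/125 kN, M_A = 10528/125 kN·m, R_B = 5399/125 kN, M_B = -14112/125 kN·m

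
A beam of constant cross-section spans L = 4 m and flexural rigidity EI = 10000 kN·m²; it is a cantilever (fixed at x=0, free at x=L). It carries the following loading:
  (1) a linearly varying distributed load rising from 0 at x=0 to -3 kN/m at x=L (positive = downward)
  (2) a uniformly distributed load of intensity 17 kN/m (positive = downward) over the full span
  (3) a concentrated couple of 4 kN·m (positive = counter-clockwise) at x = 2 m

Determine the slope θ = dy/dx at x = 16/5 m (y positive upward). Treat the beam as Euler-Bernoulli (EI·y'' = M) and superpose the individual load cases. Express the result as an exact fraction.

Load 1 — triangular load w₀=-3 kN/m (0→w₀ over full span):
  θ_1 = (w₀Lx²/4-w₀L²x/3-w₀x⁴/(24L))/EI = ((-3)·4·(16/5)²/4-(-3)·4²·(16/5)/3-(-3)·(16/5)⁴/(24·4))/10000 = 928/390625 rad
Load 2 — uniform load w=17 kN/m over full span:
  θ_2 = -wx(x²-3Lx+3L²)/(6EI) = -17·(16/5)·((16/5)²-3·4·(16/5)+3·4²)/(6·10000) = -4216/234375 rad
Load 3 — applied couple M₀=4 kN·m at a=2 m (b=L-a=2):
  θ_3 = M₀a/EI  [x>a] = 4·2/10000 = 1/1250 rad
Superposition: θ = Σ θ_i = -34717/2343750 rad ≈ -0.014813 rad

θ(16/5) = -34717/2343750 rad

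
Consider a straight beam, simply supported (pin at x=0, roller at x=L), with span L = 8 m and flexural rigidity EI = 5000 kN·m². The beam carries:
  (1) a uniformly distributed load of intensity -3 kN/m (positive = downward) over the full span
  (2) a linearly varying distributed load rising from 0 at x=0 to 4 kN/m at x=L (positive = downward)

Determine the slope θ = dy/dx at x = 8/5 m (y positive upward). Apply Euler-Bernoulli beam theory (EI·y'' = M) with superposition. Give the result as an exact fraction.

θ(8/5) = 12344/3515625 rad

Load 1 — uniform load w=-3 kN/m over full span:
  θ_1 = -w(L³-6Lx²+4x³)/(24EI) = -(-3)·(8³-6·8·(8/5)²+4·(8/5)³)/(24·5000) = 792/78125 rad
Load 2 — triangular load w₀=4 kN/m (0→w₀ over full span):
  θ_2 = -w₀(7L⁴-30L²x²+15x⁴)/(360LEI) = -4·(7·8⁴-30·8²·(8/5)²+15·(8/5)⁴)/(360·8·5000) = -23296/3515625 rad
Superposition: θ = Σ θ_i = 12344/3515625 rad ≈ 0.003511 rad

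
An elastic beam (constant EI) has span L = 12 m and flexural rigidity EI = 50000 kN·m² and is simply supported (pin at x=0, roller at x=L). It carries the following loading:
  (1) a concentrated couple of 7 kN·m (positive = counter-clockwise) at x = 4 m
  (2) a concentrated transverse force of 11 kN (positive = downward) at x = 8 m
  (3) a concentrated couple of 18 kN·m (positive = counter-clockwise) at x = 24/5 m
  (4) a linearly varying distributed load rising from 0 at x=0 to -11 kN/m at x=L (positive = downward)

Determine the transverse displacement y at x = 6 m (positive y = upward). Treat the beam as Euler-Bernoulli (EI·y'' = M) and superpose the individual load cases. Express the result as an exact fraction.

Load 1 — applied couple M₀=7 kN·m at a=4 m (b=L-a=8):
  y_1 = (M₀x³/(6L)-M₀(x-a)²/2+C₁x)/EI  [x>a] with C₁=M₀(3b²-L²)/(6L)=14/3 = (7·6³/(6·12)-7·(6-4)²/2+(14/3)·6)/50000 = 7/10000 m
Load 2 — point force P=11 kN at a=8 m (b=L-a=4):
  y_2 = -Pbx(L²-b²-x²)/(6LEI)  [x≤a] = -11·4·6·(12²-4²-6²)/(6·12·50000) = -253/37500 m
Load 3 — applied couple M₀=18 kN·m at a=24/5 m (b=L-a=36/5):
  y_3 = (M₀x³/(6L)-M₀(x-a)²/2+C₁x)/EI  [x>a] with C₁=M₀(3b²-L²)/(6L)=72/25 = (18·6³/(6·12)-18·(6-(24/5))²/2+(72/25)·6)/50000 = 729/625000 m
Load 4 — triangular load w₀=-11 kN/m (0→w₀ over full span):
  y_4 = -w₀x(7L⁴-10L²x²+3x⁴)/(360LEI) = -(-11)·6·(7·12⁴-10·12²·6²+3·6⁴)/(360·12·50000) = 297/10000 m
Superposition: y = Σ y_i = 46537/1875000 m ≈ 0.024820 m

y(6) = 46537/1875000 m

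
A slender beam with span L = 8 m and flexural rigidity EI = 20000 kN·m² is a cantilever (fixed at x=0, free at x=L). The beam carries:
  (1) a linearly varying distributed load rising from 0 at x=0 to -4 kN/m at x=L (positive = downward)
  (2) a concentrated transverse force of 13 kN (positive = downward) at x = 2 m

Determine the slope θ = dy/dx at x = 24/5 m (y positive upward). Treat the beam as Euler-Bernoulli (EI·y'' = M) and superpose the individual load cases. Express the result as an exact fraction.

Load 1 — triangular load w₀=-4 kN/m (0→w₀ over full span):
  θ_1 = (w₀Lx²/4-w₀L²x/3-w₀x⁴/(24L))/EI = ((-4)·8·(24/5)²/4-(-4)·8²·(24/5)/3-(-4)·(24/5)⁴/(24·8))/20000 = 4616/390625 rad
Load 2 — point force P=13 kN at a=2 m (b=L-a=6):
  θ_2 = -Pa²/(2EI)  [x>a] = -13·2²/(2·20000) = -13/10000 rad
Superposition: θ = Σ θ_i = 65731/6250000 rad ≈ 0.010517 rad

θ(24/5) = 65731/6250000 rad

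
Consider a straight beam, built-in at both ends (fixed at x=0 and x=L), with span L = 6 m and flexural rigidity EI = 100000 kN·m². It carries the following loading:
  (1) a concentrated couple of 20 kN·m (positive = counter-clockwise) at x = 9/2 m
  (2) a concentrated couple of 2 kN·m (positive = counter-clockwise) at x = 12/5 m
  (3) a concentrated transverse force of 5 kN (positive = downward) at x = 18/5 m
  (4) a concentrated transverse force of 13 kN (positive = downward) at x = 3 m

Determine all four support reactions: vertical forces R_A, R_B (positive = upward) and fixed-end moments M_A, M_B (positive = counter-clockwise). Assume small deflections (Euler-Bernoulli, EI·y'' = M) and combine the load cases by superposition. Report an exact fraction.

R_A = 1249/100 kN, M_A = 478/25 kN·m, R_B = 551/100 kN, M_B = -859/50 kN·m

Load 1 — applied couple M₀=20 kN·m at a=9/2 m (b=L-a=3/2):
  R_A = 6M₀ab/L³ = 6·20·(9/2)·(3/2)/6³ = 15/4 kN
  M_A = M₀b(2a-b)/L² = 20·(3/2)·(2·(9/2)-(3/2))/6² = 25/4 kN·m
  R_B = -6M₀ab/L³ = -6·20·(9/2)·(3/2)/6³ = -15/4 kN
  M_B = M₀a(2b-a)/L² = 20·(9/2)·(2·(3/2)-(9/2))/6² = -15/4 kN·m
Load 2 — applied couple M₀=2 kN·m at a=12/5 m (b=L-a=18/5):
  R_A = 6M₀ab/L³ = 6·2·(12/5)·(18/5)/6³ = 12/25 kN
  M_A = M₀b(2a-b)/L² = 2·(18/5)·(2·(12/5)-(18/5))/6² = 6/25 kN·m
  R_B = -6M₀ab/L³ = -6·2·(12/5)·(18/5)/6³ = -12/25 kN
  M_B = M₀a(2b-a)/L² = 2·(12/5)·(2·(18/5)-(12/5))/6² = 16/25 kN·m
Load 3 — point force P=5 kN at a=18/5 m (b=L-a=12/5):
  R_A = Pb²(3a+b)/L³ = 5·(12/5)²·(3·(18/5)+(12/5))/6³ = 44/25 kN
  M_A = Pab²/L² = 5·(18/5)·(12/5)²/6² = 72/25 kN·m
  R_B = Pa²(a+3b)/L³ = 5·(18/5)²·((18/5)+3·(12/5))/6³ = 81/25 kN
  M_B = -Pa²b/L² = -5·(18/5)²·(12/5)/6² = -108/25 kN·m
Load 4 — point force P=13 kN at a=3 m (b=L-a=3):
  R_A = Pb²(3a+b)/L³ = 13·3²·(3·3+3)/6³ = 13/2 kN
  M_A = Pab²/L² = 13·3·3²/6² = 39/4 kN·m
  R_B = Pa²(a+3b)/L³ = 13·3²·(3+3·3)/6³ = 13/2 kN
  M_B = -Pa²b/L² = -13·3²·3/6² = -39/4 kN·m
Superposition: R_A = 1249/100 kN, M_A = 478/25 kN·m, R_B = 551/100 kN, M_B = -859/50 kN·m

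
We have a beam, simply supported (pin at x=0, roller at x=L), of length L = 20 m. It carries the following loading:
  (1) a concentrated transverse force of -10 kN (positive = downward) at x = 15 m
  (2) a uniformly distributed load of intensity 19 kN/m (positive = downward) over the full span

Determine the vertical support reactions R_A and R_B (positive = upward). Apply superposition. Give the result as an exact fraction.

Load 1 — point force P=-10 kN at a=15 m (b=L-a=5):
  R_A = Pb/L = (-10)·5/20 = -5/2 kN
  R_B = Pa/L = (-10)·15/20 = -15/2 kN
Load 2 — uniform load w=19 kN/m over full span:
  R_A = wL/2 = 19·20/2 = 190 kN
  R_B = wL/2 = 19·20/2 = 190 kN
Superposition: R_A = 375/2 kN, R_B = 365/2 kN

R_A = 375/2 kN, R_B = 365/2 kN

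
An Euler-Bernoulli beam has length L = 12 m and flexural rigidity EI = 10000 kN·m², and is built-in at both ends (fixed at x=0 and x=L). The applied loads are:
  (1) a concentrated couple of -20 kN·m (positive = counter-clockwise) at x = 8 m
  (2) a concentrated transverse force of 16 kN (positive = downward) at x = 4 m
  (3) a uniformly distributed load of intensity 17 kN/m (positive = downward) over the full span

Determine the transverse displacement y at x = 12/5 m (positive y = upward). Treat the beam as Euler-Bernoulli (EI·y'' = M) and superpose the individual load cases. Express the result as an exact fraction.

Load 1 — applied couple M₀=-20 kN·m at a=8 m (b=L-a=4):
  y_1 = (R_Ax³/6 - M_Ax²/2)/EI  [x≤a] with R_A=-20/9, M_A=-20/3 = ((-20/9)·(12/5)³/6 - (-20/3)·(12/5)²/2)/10000 = 22/15625 m
Load 2 — point force P=16 kN at a=4 m (b=L-a=8):
  y_2 = -Pb²x²(3aL-(3a+b)x)/(6L³EI)  [x≤a] = -16·8²·(12/5)²·(3·4·12-(3·4+8)·(12/5))/(6·12³·10000) = -256/46875 m
Load 3 — uniform load w=17 kN/m over full span:
  y_3 = -wx²(L-x)²/(24EI) = -17·(12/5)²·(12-(12/5))²/(24·10000) = -14688/390625 m
Superposition: y = Σ y_i = -48814/1171875 m ≈ -0.041655 m

y(12/5) = -48814/1171875 m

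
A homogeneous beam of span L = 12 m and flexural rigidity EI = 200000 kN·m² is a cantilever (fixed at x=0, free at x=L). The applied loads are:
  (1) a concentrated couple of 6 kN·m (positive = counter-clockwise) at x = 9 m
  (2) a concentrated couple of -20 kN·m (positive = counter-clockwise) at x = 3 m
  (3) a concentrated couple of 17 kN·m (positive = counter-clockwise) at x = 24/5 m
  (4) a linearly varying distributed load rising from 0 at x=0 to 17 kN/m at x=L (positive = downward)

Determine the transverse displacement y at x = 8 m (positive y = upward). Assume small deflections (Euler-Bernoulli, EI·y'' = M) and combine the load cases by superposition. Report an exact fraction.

Load 1 — applied couple M₀=6 kN·m at a=9 m (b=L-a=3):
  y_1 = M₀x²/(2EI)  [x≤a] = 6·8²/(2·200000) = 3/3125 m
Load 2 — applied couple M₀=-20 kN·m at a=3 m (b=L-a=9):
  y_2 = M₀a(2x-a)/(2EI)  [x>a] = (-20)·3·(2·8-3)/(2·200000) = -39/20000 m
Load 3 — applied couple M₀=17 kN·m at a=24/5 m (b=L-a=36/5):
  y_3 = M₀a(2x-a)/(2EI)  [x>a] = 17·(24/5)·(2·8-(24/5))/(2·200000) = 357/156250 m
Load 4 — triangular load w₀=17 kN/m (0→w₀ over full span):
  y_4 = (w₀Lx³/12-w₀L²x²/6-w₀x⁵/(120L))/EI = (17·12·8³/12-17·12²·8²/6-17·8⁵/(120·12))/200000 = -12512/140625 m
Superposition: y = Σ y_i = -1972787/22500000 m ≈ -0.087679 m

y(8) = -1972787/22500000 m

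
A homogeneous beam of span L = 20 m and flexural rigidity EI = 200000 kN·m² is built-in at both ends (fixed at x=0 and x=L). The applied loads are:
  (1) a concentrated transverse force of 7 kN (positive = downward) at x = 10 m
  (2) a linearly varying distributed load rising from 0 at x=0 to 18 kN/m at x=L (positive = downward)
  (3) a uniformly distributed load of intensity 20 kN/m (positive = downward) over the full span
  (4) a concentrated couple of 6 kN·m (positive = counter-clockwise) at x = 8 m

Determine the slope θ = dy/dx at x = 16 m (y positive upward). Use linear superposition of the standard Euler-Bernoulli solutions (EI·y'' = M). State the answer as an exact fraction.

θ(16) = 120761/12500000 rad

Load 1 — point force P=7 kN at a=10 m (b=L-a=10):
  θ_1 = Pa²(L-x)(2bL-(3b+a)(L-x))/(2L³EI)  [x>a] = 7·10²·(20-16)·(2·10·20-(3·10+10)·(20-16))/(2·20³·200000) = 21/100000 rad
Load 2 — triangular load w₀=18 kN/m (0→w₀ over full span):
  θ_2 = -w₀(2x(L-x)(L-2x)(x+2L)+x²(L-x)²)/(120LEI) = -18·(2·16·(20-16)·(20-2·16)·(16+2·20)+16²·(20-16)²)/(120·20·200000) = 48/15625 rad
Load 3 — uniform load w=20 kN/m over full span:
  θ_3 = -wx(L-x)(L-2x)/(12EI) = -20·16·(20-16)·(20-2·16)/(12·200000) = 4/625 rad
Load 4 — applied couple M₀=6 kN·m at a=8 m (b=L-a=12):
  θ_4 = (R_Ax²/2 - M_Ax - M₀(x-a))/EI  [x>a] with R_A=54/125, M_A=18/25 = ((54/125)·16²/2 - (18/25)·16 - 6·(16-8))/200000 = -33/1562500 rad
Superposition: θ = Σ θ_i = 120761/12500000 rad ≈ 0.009661 rad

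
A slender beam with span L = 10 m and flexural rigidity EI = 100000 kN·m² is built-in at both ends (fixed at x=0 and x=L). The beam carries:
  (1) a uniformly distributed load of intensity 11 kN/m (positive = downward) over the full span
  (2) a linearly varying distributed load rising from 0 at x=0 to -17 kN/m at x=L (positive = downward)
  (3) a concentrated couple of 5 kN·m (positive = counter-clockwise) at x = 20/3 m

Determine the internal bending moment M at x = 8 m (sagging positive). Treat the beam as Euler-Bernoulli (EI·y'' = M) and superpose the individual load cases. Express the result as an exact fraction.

M(8) = -109/15 kN·m

Load 1 — uniform load w=11 kN/m over full span:
  M_1 = wLx/2 - wL²/12 - wx²/2 = 11·10·8/2 - 11·10²/12 - 11·8²/2 = -11/3 kN·m
Load 2 — triangular load w₀=-17 kN/m (0→w₀ over full span):
  M_2 = 3w₀Lx/20 - w₀L²/30 - w₀x³/(6L) = 3·(-17)·10·8/20 - (-17)·10²/30 - (-17)·8³/(6·10) = -34/15 kN·m
Load 3 — applied couple M₀=5 kN·m at a=20/3 m (b=L-a=10/3):
  M_3 = R_Ax - M_A - M₀  [x>a] with R_A=2/3, M_A=5/3 = (2/3)·8 - (5/3) - 5 = -4/3 kN·m
Superposition: M = Σ M_i = -109/15 kN·m ≈ -7.266667 kN·m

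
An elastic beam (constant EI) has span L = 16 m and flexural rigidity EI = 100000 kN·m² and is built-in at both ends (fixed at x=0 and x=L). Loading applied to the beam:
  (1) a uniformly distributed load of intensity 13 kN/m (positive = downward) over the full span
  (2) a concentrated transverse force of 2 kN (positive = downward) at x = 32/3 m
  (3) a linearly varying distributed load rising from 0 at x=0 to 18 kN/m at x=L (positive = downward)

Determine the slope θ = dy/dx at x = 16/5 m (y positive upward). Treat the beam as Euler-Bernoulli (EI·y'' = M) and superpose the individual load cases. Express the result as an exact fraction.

Load 1 — uniform load w=13 kN/m over full span:
  θ_1 = -wx(L-x)(L-2x)/(12EI) = -13·(16/5)·(16-(16/5))·(16-2·(16/5))/(12·100000) = -1664/390625 rad
Load 2 — point force P=2 kN at a=32/3 m (b=L-a=16/3):
  θ_2 = -Pb²x(2aL-(3a+b)x)/(2L³EI)  [x≤a] = -2·(16/3)²·(16/5)·(2·(32/3)·16-(3·(32/3)+(16/3))·(16/5))/(2·16³·100000) = -104/2109375 rad
Load 3 — triangular load w₀=18 kN/m (0→w₀ over full span):
  θ_3 = -w₀(2x(L-x)(L-2x)(x+2L)+x²(L-x)²)/(120LEI) = -18·(2·(16/5)·(16-(16/5))·(16-2·(16/5))·((16/5)+2·16)+(16/5)²·(16-(16/5))²)/(120·16·100000) = -5376/1953125 rad
Superposition: θ = Σ θ_i = -372392/52734375 rad ≈ -0.007062 rad

θ(16/5) = -372392/52734375 rad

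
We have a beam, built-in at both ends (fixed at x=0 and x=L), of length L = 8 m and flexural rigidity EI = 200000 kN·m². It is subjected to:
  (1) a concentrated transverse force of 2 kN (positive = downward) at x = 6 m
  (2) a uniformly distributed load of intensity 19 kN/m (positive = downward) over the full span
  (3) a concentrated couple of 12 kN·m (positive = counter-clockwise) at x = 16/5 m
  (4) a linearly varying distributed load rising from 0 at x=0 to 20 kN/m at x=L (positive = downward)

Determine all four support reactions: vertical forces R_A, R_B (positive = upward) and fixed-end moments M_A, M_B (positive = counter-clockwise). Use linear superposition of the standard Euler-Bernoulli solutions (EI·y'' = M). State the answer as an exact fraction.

R_A = 40989/400 kN, M_A = 14619/100 kN·m, R_B = 52611/400 kN, M_B = -49123/300 kN·m

Load 1 — point force P=2 kN at a=6 m (b=L-a=2):
  R_A = Pb²(3a+b)/L³ = 2·2²·(3·6+2)/8³ = 5/16 kN
  M_A = Pab²/L² = 2·6·2²/8² = 3/4 kN·m
  R_B = Pa²(a+3b)/L³ = 2·6²·(6+3·2)/8³ = 27/16 kN
  M_B = -Pa²b/L² = -2·6²·2/8² = -9/4 kN·m
Load 2 — uniform load w=19 kN/m over full span:
  R_A = wL/2 = 19·8/2 = 76 kN
  M_A = wL²/12 = 19·8²/12 = 304/3 kN·m
  R_B = wL/2 = 19·8/2 = 76 kN
  M_B = -wL²/12 = -19·8²/12 = -304/3 kN·m
Load 3 — applied couple M₀=12 kN·m at a=16/5 m (b=L-a=24/5):
  R_A = 6M₀ab/L³ = 6·12·(16/5)·(24/5)/8³ = 54/25 kN
  M_A = M₀b(2a-b)/L² = 12·(24/5)·(2·(16/5)-(24/5))/8² = 36/25 kN·m
  R_B = -6M₀ab/L³ = -6·12·(16/5)·(24/5)/8³ = -54/25 kN
  M_B = M₀a(2b-a)/L² = 12·(16/5)·(2·(24/5)-(16/5))/8² = 96/25 kN·m
Load 4 — triangular load w₀=20 kN/m (0→w₀ over full span):
  R_A = 3w₀L/20 = 3·20·8/20 = 24 kN
  M_A = w₀L²/30 = 20·8²/30 = 128/3 kN·m
  R_B = 7w₀L/20 = 7·20·8/20 = 56 kN
  M_B = -w₀L²/20 = -20·8²/20 = -64 kN·m
Superposition: R_A = 40989/400 kN, M_A = 14619/100 kN·m, R_B = 52611/400 kN, M_B = -49123/300 kN·m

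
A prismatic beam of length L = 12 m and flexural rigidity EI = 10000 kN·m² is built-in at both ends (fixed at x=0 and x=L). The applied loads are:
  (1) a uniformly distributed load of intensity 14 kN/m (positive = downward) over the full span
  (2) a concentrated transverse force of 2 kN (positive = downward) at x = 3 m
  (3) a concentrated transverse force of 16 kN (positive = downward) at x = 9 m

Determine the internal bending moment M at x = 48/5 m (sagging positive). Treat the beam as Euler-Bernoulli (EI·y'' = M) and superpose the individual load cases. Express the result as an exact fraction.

M(48/5) = -339/200 kN·m

Load 1 — uniform load w=14 kN/m over full span:
  M_1 = wLx/2 - wL²/12 - wx²/2 = 14·12·(48/5)/2 - 14·12²/12 - 14·(48/5)²/2 = -168/25 kN·m
Load 2 — point force P=2 kN at a=3 m (b=L-a=9):
  M_2 = Pa²(a+3b)(L-x)/L³ - Pa²b/L²  [x>a] = 2·3²·(3+3·9)·(12-(48/5))/12³ - 2·3²·9/12² = -3/8 kN·m
Load 3 — point force P=16 kN at a=9 m (b=L-a=3):
  M_3 = Pa²(a+3b)(L-x)/L³ - Pa²b/L²  [x>a] = 16·9²·(9+3·3)·(12-(48/5))/12³ - 16·9²·3/12² = 27/5 kN·m
Superposition: M = Σ M_i = -339/200 kN·m ≈ -1.695000 kN·m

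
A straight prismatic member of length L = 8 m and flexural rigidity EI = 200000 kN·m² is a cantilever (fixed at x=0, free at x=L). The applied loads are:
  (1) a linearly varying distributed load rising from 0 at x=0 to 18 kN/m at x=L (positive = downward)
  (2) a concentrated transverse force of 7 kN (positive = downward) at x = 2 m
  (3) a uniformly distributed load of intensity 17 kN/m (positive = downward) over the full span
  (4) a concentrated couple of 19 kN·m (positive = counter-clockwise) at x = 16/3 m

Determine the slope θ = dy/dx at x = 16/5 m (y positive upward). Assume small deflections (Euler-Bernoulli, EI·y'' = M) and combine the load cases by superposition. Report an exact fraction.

θ(16/5) = -1837981/187500000 rad

Load 1 — triangular load w₀=18 kN/m (0→w₀ over full span):
  θ_1 = (w₀Lx²/4-w₀L²x/3-w₀x⁴/(24L))/EI = (18·8·(16/5)²/4-18·8²·(16/5)/3-18·(16/5)⁴/(24·8))/200000 = -8496/1953125 rad
Load 2 — point force P=7 kN at a=2 m (b=L-a=6):
  θ_2 = -Pa²/(2EI)  [x>a] = -7·2²/(2·200000) = -7/100000 rad
Load 3 — uniform load w=17 kN/m over full span:
  θ_3 = -wx(x²-3Lx+3L²)/(6EI) = -17·(16/5)·((16/5)²-3·8·(16/5)+3·8²)/(6·200000) = -6664/1171875 rad
Load 4 — applied couple M₀=19 kN·m at a=16/3 m (b=L-a=8/3):
  θ_4 = M₀x/EI  [x≤a] = 19·(16/5)/200000 = 19/62500 rad
Superposition: θ = Σ θ_i = -1837981/187500000 rad ≈ -0.009803 rad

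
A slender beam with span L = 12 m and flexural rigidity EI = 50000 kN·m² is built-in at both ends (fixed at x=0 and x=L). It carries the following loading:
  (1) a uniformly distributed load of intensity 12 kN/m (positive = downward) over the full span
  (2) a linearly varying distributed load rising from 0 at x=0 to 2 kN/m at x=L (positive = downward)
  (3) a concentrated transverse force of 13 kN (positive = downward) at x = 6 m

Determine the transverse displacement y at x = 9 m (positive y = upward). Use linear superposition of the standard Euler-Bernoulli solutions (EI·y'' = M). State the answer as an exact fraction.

Load 1 — uniform load w=12 kN/m over full span:
  y_1 = -wx²(L-x)²/(24EI) = -12·9²·(12-9)²/(24·50000) = -729/100000 m
Load 2 — triangular load w₀=2 kN/m (0→w₀ over full span):
  y_2 = -w₀x²(L-x)²(x+2L)/(120LEI) = -2·9²·(12-9)²·(9+2·12)/(120·12·50000) = -2673/4000000 m
Load 3 — point force P=13 kN at a=6 m (b=L-a=6):
  y_3 = -Pa²(L-x)²(3bL-(3b+a)(L-x))/(6L³EI)  [x>a] = -13·6²·(12-9)²·(3·6·12-(3·6+6)·(12-9))/(6·12³·50000) = -117/100000 m
Superposition: y = Σ y_i = -36513/4000000 m ≈ -0.009128 m

y(9) = -36513/4000000 m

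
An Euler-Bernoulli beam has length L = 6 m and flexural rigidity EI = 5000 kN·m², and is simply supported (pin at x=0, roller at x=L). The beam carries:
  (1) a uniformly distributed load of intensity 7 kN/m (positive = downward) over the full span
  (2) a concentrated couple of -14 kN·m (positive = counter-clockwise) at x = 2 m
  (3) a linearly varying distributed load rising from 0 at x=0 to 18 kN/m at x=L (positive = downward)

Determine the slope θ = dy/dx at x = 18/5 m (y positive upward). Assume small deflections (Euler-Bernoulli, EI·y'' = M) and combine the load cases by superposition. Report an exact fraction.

Load 1 — uniform load w=7 kN/m over full span:
  θ_1 = -w(L³-6Lx²+4x³)/(24EI) = -7·(6³-6·6·(18/5)²+4·(18/5)³)/(24·5000) = 2331/625000 rad
Load 2 — applied couple M₀=-14 kN·m at a=2 m (b=L-a=4):
  θ_2 = (M₀x²/(2L)-M₀(x-a)+C₁)/EI  [x>a] with C₁=M₀(3b²-L²)/(6L)=-14/3 = ((-14)·(18/5)²/(2·6)-(-14)·((18/5)-2)+(-14/3))/5000 = 49/93750 rad
Load 3 — triangular load w₀=18 kN/m (0→w₀ over full span):
  θ_3 = -w₀(7L⁴-30L²x²+15x⁴)/(360LEI) = -18·(7·6⁴-30·6²·(18/5)²+15·(18/5)⁴)/(360·6·5000) = 1566/390625 rad
Superposition: θ = Σ θ_i = 77449/9375000 rad ≈ 0.008261 rad

θ(18/5) = 77449/9375000 rad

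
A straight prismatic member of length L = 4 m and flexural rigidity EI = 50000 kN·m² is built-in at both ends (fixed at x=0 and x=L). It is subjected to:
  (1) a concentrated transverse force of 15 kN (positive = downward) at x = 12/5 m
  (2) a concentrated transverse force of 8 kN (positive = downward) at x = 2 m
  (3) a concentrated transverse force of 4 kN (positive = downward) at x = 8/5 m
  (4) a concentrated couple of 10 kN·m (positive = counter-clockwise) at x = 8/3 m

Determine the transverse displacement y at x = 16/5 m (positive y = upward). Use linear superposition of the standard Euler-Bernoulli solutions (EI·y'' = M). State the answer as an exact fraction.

y(16/5) = -31024/439453125 m

Load 1 — point force P=15 kN at a=12/5 m (b=L-a=8/5):
  y_1 = -Pa²(L-x)²(3bL-(3b+a)(L-x))/(6L³EI)  [x>a] = -15·(12/5)²·(4-(16/5))²·(3·(8/5)·4-(3·(8/5)+(12/5))·(4-(16/5)))/(6·4³·50000) = -378/9765625 m
Load 2 — point force P=8 kN at a=2 m (b=L-a=2):
  y_2 = -Pa²(L-x)²(3bL-(3b+a)(L-x))/(6L³EI)  [x>a] = -8·2²·(4-(16/5))²·(3·2·4-(3·2+2)·(4-(16/5)))/(6·4³·50000) = -22/1171875 m
Load 3 — point force P=4 kN at a=8/5 m (b=L-a=12/5):
  y_3 = -Pa²(L-x)²(3bL-(3b+a)(L-x))/(6L³EI)  [x>a] = -4·(8/5)²·(4-(16/5))²·(3·(12/5)·4-(3·(12/5)+(8/5))·(4-(16/5)))/(6·4³·50000) = -1088/146484375 m
Load 4 — applied couple M₀=10 kN·m at a=8/3 m (b=L-a=4/3):
  y_4 = (R_Ax³/6 - M_Ax²/2 - M₀(x-a)²/2)/EI  [x>a] with R_A=10/3, M_A=10/3 = ((10/3)·(16/5)³/6 - (10/3)·(16/5)²/2 - 10·((16/5)-(8/3))²/2)/50000 = -4/703125 m
Superposition: y = Σ y_i = -31024/439453125 m ≈ -0.000071 m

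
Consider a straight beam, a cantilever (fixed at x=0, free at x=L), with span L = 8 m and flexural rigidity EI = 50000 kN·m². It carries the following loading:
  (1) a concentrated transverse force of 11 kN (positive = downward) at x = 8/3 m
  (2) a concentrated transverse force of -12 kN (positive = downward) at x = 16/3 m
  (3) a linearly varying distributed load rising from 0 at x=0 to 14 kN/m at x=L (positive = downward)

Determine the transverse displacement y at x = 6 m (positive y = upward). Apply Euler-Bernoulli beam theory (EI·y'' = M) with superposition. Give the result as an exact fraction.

Load 1 — point force P=11 kN at a=8/3 m (b=L-a=16/3):
  y_1 = -Pa²(3x-a)/(6EI)  [x>a] = -11·(8/3)²·(3·6-(8/3))/(6·50000) = -1012/253125 m
Load 2 — point force P=-12 kN at a=16/3 m (b=L-a=8/3):
  y_2 = -Pa²(3x-a)/(6EI)  [x>a] = -(-12)·(16/3)²·(3·6-(16/3))/(6·50000) = 1216/84375 m
Load 3 — triangular load w₀=14 kN/m (0→w₀ over full span):
  y_3 = (w₀Lx³/12-w₀L²x²/6-w₀x⁵/(120L))/EI = (14·8·6³/12-14·8²·6²/6-14·6⁵/(120·8))/50000 = -17367/250000 m
Superposition: y = Σ y_i = -1195847/20250000 m ≈ -0.059054 m

y(6) = -1195847/20250000 m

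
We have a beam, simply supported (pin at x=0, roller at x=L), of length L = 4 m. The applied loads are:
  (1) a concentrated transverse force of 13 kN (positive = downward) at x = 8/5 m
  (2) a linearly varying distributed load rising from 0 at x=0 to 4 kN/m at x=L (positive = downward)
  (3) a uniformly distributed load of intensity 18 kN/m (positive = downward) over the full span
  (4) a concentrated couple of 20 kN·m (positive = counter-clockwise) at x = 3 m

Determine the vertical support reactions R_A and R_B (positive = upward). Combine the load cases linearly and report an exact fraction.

Load 1 — point force P=13 kN at a=8/5 m (b=L-a=12/5):
  R_A = Pb/L = 13·(12/5)/4 = 39/5 kN
  R_B = Pa/L = 13·(8/5)/4 = 26/5 kN
Load 2 — triangular load w₀=4 kN/m (0→w₀ over full span):
  R_A = w₀L/6 = 4·4/6 = 8/3 kN
  R_B = w₀L/3 = 4·4/3 = 16/3 kN
Load 3 — uniform load w=18 kN/m over full span:
  R_A = wL/2 = 18·4/2 = 36 kN
  R_B = wL/2 = 18·4/2 = 36 kN
Load 4 — applied couple M₀=20 kN·m at a=3 m (b=L-a=1):
  R_A = M₀/L = 20/4 = 5 kN
  R_B = -M₀/L = -20/4 = -5 kN
Superposition: R_A = 772/15 kN, R_B = 623/15 kN

R_A = 772/15 kN, R_B = 623/15 kN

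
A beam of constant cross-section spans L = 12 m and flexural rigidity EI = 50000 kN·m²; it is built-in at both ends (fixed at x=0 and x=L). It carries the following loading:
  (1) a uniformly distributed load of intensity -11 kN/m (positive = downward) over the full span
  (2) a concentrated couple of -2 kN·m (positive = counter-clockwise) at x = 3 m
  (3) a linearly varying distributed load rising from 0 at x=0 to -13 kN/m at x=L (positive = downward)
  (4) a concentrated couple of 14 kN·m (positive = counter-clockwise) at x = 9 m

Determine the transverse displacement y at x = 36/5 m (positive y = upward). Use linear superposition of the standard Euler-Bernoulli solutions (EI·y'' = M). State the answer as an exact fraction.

Load 1 — uniform load w=-11 kN/m over full span:
  y_1 = -wx²(L-x)²/(24EI) = -(-11)·(36/5)²·(12-(36/5))²/(24·50000) = 21384/1953125 m
Load 2 — applied couple M₀=-2 kN·m at a=3 m (b=L-a=9):
  y_2 = (R_Ax³/6 - M_Ax²/2 - M₀(x-a)²/2)/EI  [x>a] with R_A=-3/16, M_A=3/8 = ((-3/16)·(36/5)³/6 - (3/8)·(36/5)²/2 - (-2)·((36/5)-3)²/2)/50000 = -117/1562500 m
Load 3 — triangular load w₀=-13 kN/m (0→w₀ over full span):
  y_3 = -w₀x²(L-x)²(x+2L)/(120LEI) = -(-13)·(36/5)²·(12-(36/5))²·((36/5)+2·12)/(120·12·50000) = 328536/48828125 m
Load 4 — applied couple M₀=14 kN·m at a=9 m (b=L-a=3):
  y_4 = (R_Ax³/6 - M_Ax²/2)/EI  [x≤a] with R_A=21/16, M_A=35/8 = ((21/16)·(36/5)³/6 - (35/8)·(36/5)²/2)/50000 = -3969/6250000 m
Superposition: y = Σ y_i = 13255551/781250000 m ≈ 0.016967 m

y(36/5) = 13255551/781250000 m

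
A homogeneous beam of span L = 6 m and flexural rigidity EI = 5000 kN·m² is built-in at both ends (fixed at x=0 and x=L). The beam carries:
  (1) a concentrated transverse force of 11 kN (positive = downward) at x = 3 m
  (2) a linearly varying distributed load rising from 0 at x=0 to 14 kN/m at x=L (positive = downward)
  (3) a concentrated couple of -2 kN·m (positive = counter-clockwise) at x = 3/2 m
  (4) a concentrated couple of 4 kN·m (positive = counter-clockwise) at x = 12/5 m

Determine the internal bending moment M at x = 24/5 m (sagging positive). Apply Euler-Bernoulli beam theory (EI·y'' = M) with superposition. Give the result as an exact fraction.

M(24/5) = -41/40 kN·m

Load 1 — point force P=11 kN at a=3 m (b=L-a=3):
  M_1 = Pa²(a+3b)(L-x)/L³ - Pa²b/L²  [x>a] = 11·3²·(3+3·3)·(6-(24/5))/6³ - 11·3²·3/6² = -33/20 kN·m
Load 2 — triangular load w₀=14 kN/m (0→w₀ over full span):
  M_2 = 3w₀Lx/20 - w₀L²/30 - w₀x³/(6L) = 3·14·6·(24/5)/20 - 14·6²/30 - 14·(24/5)³/(6·6) = 84/125 kN·m
Load 3 — applied couple M₀=-2 kN·m at a=3/2 m (b=L-a=9/2):
  M_3 = R_Ax - M_A - M₀  [x>a] with R_A=-3/8, M_A=3/8 = (-3/8)·(24/5) - (3/8) - (-2) = -7/40 kN·m
Load 4 — applied couple M₀=4 kN·m at a=12/5 m (b=L-a=18/5):
  M_4 = R_Ax - M_A - M₀  [x>a] with R_A=24/25, M_A=12/25 = (24/25)·(24/5) - (12/25) - 4 = 16/125 kN·m
Superposition: M = Σ M_i = -41/40 kN·m ≈ -1.025000 kN·m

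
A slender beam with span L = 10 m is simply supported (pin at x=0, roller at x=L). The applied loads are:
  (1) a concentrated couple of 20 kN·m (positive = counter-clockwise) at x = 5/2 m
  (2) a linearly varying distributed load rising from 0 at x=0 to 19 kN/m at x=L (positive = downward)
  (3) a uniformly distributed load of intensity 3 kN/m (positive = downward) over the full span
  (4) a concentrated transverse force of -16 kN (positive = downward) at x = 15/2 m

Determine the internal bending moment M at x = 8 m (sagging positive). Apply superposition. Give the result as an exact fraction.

M(8) = 436/5 kN·m

Load 1 — applied couple M₀=20 kN·m at a=5/2 m (b=L-a=15/2):
  M_1 = M₀x/L - M₀  [x>a] = 20·8/10 - 20 = -4 kN·m
Load 2 — triangular load w₀=19 kN/m (0→w₀ over full span):
  M_2 = w₀Lx/6 - w₀x³/(6L) = 19·10·8/6 - 19·8³/(6·10) = 456/5 kN·m
Load 3 — uniform load w=3 kN/m over full span:
  M_3 = wx(L-x)/2 = 3·8·(10-8)/2 = 24 kN·m
Load 4 — point force P=-16 kN at a=15/2 m (b=L-a=5/2):
  M_4 = Pa(L-x)/L  [x>a] = (-16)·(15/2)·(10-8)/10 = -24 kN·m
Superposition: M = Σ M_i = 436/5 kN·m ≈ 87.200000 kN·m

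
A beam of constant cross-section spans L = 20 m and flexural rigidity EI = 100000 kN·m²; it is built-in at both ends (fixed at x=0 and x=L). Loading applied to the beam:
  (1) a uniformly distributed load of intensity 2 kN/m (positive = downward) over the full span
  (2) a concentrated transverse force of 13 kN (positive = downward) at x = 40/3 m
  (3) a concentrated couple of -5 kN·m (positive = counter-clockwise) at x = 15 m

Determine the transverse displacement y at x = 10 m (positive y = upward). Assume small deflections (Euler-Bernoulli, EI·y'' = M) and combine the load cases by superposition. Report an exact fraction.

y(10) = -3119/259200 m

Load 1 — uniform load w=2 kN/m over full span:
  y_1 = -wx²(L-x)²/(24EI) = -2·10²·(20-10)²/(24·100000) = -1/120 m
Load 2 — point force P=13 kN at a=40/3 m (b=L-a=20/3):
  y_2 = -Pb²x²(3aL-(3a+b)x)/(6L³EI)  [x≤a] = -13·(20/3)²·10²·(3·(40/3)·20-(3·(40/3)+(20/3))·10)/(6·20³·100000) = -13/3240 m
Load 3 — applied couple M₀=-5 kN·m at a=15 m (b=L-a=5):
  y_3 = (R_Ax³/6 - M_Ax²/2)/EI  [x≤a] with R_A=-9/32, M_A=-25/16 = ((-9/32)·10³/6 - (-25/16)·10²/2)/100000 = 1/3200 m
Superposition: y = Σ y_i = -3119/259200 m ≈ -0.012033 m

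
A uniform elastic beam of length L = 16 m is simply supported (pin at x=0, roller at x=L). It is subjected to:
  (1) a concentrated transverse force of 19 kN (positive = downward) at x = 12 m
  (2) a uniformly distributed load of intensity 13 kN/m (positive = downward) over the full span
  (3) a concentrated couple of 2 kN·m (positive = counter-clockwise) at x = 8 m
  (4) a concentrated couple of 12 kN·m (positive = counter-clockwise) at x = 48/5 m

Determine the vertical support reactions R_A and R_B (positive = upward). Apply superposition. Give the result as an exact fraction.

Load 1 — point force P=19 kN at a=12 m (b=L-a=4):
  R_A = Pb/L = 19·4/16 = 19/4 kN
  R_B = Pa/L = 19·12/16 = 57/4 kN
Load 2 — uniform load w=13 kN/m over full span:
  R_A = wL/2 = 13·16/2 = 104 kN
  R_B = wL/2 = 13·16/2 = 104 kN
Load 3 — applied couple M₀=2 kN·m at a=8 m (b=L-a=8):
  R_A = M₀/L = 2/16 = 1/8 kN
  R_B = -M₀/L = -2/16 = -1/8 kN
Load 4 — applied couple M₀=12 kN·m at a=48/5 m (b=L-a=32/5):
  R_A = M₀/L = 12/16 = 3/4 kN
  R_B = -M₀/L = -12/16 = -3/4 kN
Superposition: R_A = 877/8 kN, R_B = 939/8 kN

R_A = 877/8 kN, R_B = 939/8 kN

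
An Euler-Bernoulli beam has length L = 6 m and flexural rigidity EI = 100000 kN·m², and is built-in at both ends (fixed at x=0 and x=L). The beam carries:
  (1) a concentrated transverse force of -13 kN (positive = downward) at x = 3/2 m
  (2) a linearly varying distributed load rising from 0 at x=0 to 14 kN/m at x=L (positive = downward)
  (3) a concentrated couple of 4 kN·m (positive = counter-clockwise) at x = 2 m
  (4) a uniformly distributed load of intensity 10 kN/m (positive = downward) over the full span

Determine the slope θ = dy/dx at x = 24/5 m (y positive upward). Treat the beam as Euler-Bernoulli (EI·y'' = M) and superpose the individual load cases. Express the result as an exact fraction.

θ(24/5) = 131487/500000000 rad

Load 1 — point force P=-13 kN at a=3/2 m (b=L-a=9/2):
  θ_1 = Pa²(L-x)(2bL-(3b+a)(L-x))/(2L³EI)  [x>a] = (-13)·(3/2)²·(6-(24/5))·(2·(9/2)·6-(3·(9/2)+(3/2))·(6-(24/5)))/(2·6³·100000) = -117/4000000 rad
Load 2 — triangular load w₀=14 kN/m (0→w₀ over full span):
  θ_2 = -w₀(2x(L-x)(L-2x)(x+2L)+x²(L-x)²)/(120LEI) = -14·(2·(24/5)·(6-(24/5))·(6-2·(24/5))·((24/5)+2·6)+(24/5)²·(6-(24/5))²)/(120·6·100000) = 252/1953125 rad
Load 3 — applied couple M₀=4 kN·m at a=2 m (b=L-a=4):
  θ_3 = (R_Ax²/2 - M_Ax - M₀(x-a))/EI  [x>a] with R_A=8/9, M_A=0 = ((8/9)·(24/5)²/2 - 0·(24/5) - 4·((24/5)-2))/100000 = -3/312500 rad
Load 4 — uniform load w=10 kN/m over full span:
  θ_4 = -wx(L-x)(L-2x)/(12EI) = -10·(24/5)·(6-(24/5))·(6-2·(24/5))/(12·100000) = 27/156250 rad
Superposition: θ = Σ θ_i = 131487/500000000 rad ≈ 0.000263 rad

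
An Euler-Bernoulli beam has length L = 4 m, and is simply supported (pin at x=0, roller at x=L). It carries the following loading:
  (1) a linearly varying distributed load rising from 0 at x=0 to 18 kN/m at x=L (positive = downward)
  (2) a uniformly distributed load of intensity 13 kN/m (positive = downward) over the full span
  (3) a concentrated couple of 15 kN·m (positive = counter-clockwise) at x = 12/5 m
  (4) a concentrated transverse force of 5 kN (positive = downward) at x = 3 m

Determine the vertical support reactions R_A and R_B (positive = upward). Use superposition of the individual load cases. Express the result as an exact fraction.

Load 1 — triangular load w₀=18 kN/m (0→w₀ over full span):
  R_A = w₀L/6 = 18·4/6 = 12 kN
  R_B = w₀L/3 = 18·4/3 = 24 kN
Load 2 — uniform load w=13 kN/m over full span:
  R_A = wL/2 = 13·4/2 = 26 kN
  R_B = wL/2 = 13·4/2 = 26 kN
Load 3 — applied couple M₀=15 kN·m at a=12/5 m (b=L-a=8/5):
  R_A = M₀/L = 15/4 kN
  R_B = -M₀/L = -15/4 kN
Load 4 — point force P=5 kN at a=3 m (b=L-a=1):
  R_A = Pb/L = 5·1/4 = 5/4 kN
  R_B = Pa/L = 5·3/4 = 15/4 kN
Superposition: R_A = 43 kN, R_B = 50 kN

R_A = 43 kN, R_B = 50 kN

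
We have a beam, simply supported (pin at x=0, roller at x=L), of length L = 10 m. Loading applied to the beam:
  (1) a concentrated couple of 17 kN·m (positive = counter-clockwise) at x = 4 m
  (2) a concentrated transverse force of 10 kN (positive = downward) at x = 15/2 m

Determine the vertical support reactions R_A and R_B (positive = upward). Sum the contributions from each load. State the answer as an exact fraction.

R_A = 21/5 kN, R_B = 29/5 kN

Load 1 — applied couple M₀=17 kN·m at a=4 m (b=L-a=6):
  R_A = M₀/L = 17/10 kN
  R_B = -M₀/L = -17/10 kN
Load 2 — point force P=10 kN at a=15/2 m (b=L-a=5/2):
  R_A = Pb/L = 10·(5/2)/10 = 5/2 kN
  R_B = Pa/L = 10·(15/2)/10 = 15/2 kN
Superposition: R_A = 21/5 kN, R_B = 29/5 kN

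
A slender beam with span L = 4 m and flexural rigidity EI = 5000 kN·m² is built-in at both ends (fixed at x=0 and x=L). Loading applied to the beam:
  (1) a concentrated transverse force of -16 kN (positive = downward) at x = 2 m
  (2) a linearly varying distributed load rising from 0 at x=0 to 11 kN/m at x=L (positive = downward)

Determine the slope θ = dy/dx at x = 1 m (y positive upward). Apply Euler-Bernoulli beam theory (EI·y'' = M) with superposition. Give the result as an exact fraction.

Load 1 — point force P=-16 kN at a=2 m (b=L-a=2):
  θ_1 = -Pb²x(2aL-(3a+b)x)/(2L³EI)  [x≤a] = -(-16)·2²·1·(2·2·4-(3·2+2)·1)/(2·4³·5000) = 1/1250 rad
Load 2 — triangular load w₀=11 kN/m (0→w₀ over full span):
  θ_2 = -w₀(2x(L-x)(L-2x)(x+2L)+x²(L-x)²)/(120LEI) = -11·(2·1·(4-1)·(4-2·1)·(1+2·4)+1²·(4-1)²)/(120·4·5000) = -429/800000 rad
Superposition: θ = Σ θ_i = 211/800000 rad ≈ 0.000264 rad

θ(1) = 211/800000 rad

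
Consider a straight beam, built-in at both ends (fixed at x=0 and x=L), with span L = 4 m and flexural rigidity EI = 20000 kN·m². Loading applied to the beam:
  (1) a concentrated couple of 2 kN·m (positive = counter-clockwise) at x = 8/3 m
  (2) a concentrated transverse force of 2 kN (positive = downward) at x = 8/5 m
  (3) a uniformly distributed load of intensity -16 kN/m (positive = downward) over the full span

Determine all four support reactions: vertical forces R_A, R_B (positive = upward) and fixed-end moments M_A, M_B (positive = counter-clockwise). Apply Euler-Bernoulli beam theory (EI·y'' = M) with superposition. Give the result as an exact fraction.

R_A = -11264/375 kN, M_A = -7318/375 kN·m, R_B = -11986/375 kN, M_B = 7712/375 kN·m

Load 1 — applied couple M₀=2 kN·m at a=8/3 m (b=L-a=4/3):
  R_A = 6M₀ab/L³ = 6·2·(8/3)·(4/3)/4³ = 2/3 kN
  M_A = M₀b(2a-b)/L² = 2·(4/3)·(2·(8/3)-(4/3))/4² = 2/3 kN·m
  R_B = -6M₀ab/L³ = -6·2·(8/3)·(4/3)/4³ = -2/3 kN
  M_B = M₀a(2b-a)/L² = 2·(8/3)·(2·(4/3)-(8/3))/4² = 0 kN·m
Load 2 — point force P=2 kN at a=8/5 m (b=L-a=12/5):
  R_A = Pb²(3a+b)/L³ = 2·(12/5)²·(3·(8/5)+(12/5))/4³ = 162/125 kN
  M_A = Pab²/L² = 2·(8/5)·(12/5)²/4² = 144/125 kN·m
  R_B = Pa²(a+3b)/L³ = 2·(8/5)²·((8/5)+3·(12/5))/4³ = 88/125 kN
  M_B = -Pa²b/L² = -2·(8/5)²·(12/5)/4² = -96/125 kN·m
Load 3 — uniform load w=-16 kN/m over full span:
  R_A = wL/2 = (-16)·4/2 = -32 kN
  M_A = wL²/12 = (-16)·4²/12 = -64/3 kN·m
  R_B = wL/2 = (-16)·4/2 = -32 kN
  M_B = -wL²/12 = -(-16)·4²/12 = 64/3 kN·m
Superposition: R_A = -11264/375 kN, M_A = -7318/375 kN·m, R_B = -11986/375 kN, M_B = 7712/375 kN·m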